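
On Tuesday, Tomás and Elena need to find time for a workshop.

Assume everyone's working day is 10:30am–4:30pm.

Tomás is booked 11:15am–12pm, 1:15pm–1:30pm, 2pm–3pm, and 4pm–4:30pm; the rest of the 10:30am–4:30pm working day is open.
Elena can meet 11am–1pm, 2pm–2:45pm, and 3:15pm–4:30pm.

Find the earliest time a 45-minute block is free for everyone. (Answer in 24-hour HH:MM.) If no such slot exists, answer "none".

Tomás free within 10:30–16:30: 10:30–11:15, 12:00–13:15, 13:30–14:00, 15:00–16:00.
Tomás ∩ Elena: 11:00–11:15, 12:00–13:00, 15:15–16:00.
Windows ≥ 45 min: 12:00–13:00, 15:15–16:00.
Earliest such window starts at 12:00.

12:00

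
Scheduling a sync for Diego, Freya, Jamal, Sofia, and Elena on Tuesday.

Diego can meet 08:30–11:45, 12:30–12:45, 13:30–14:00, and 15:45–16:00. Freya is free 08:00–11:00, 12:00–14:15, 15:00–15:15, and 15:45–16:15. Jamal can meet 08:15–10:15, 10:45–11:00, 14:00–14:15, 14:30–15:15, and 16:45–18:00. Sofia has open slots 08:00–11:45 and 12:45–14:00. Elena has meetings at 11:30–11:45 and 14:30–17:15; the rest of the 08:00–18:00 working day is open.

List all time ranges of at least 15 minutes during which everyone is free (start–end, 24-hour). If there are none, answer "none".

Elena free within 08:00–18:00: 08:00–11:30, 11:45–14:30, 17:15–18:00.
Diego ∩ Freya: 08:30–11:00, 12:30–12:45, 13:30–14:00, 15:45–16:00.
Diego ∩ Freya ∩ Jamal: 08:30–10:15, 10:45–11:00.
Diego ∩ Freya ∩ Jamal ∩ Sofia: 08:30–10:15, 10:45–11:00.
Diego ∩ Freya ∩ Jamal ∩ Sofia ∩ Elena: 08:30–10:15, 10:45–11:00.
Windows ≥ 15 min: 08:30–10:15, 10:45–11:00.

08:30–10:15, 10:45–11:00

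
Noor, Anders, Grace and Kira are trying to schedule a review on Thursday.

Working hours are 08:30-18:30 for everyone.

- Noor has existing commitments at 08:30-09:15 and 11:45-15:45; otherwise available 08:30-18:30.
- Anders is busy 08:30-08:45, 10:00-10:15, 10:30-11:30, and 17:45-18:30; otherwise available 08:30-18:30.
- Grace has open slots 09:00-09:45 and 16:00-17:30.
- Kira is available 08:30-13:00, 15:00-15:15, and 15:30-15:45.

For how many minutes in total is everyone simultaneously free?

Noor free within 08:30–18:30: 09:15–11:45, 15:45–18:30.
Anders free within 08:30–18:30: 08:45–10:00, 10:15–10:30, 11:30–17:45.
Noor ∩ Anders: 09:15–10:00, 10:15–10:30, 11:30–11:45, 15:45–17:45.
Noor ∩ Anders ∩ Grace: 09:15–09:45, 16:00–17:30.
Noor ∩ Anders ∩ Grace ∩ Kira: 09:15–09:45.
Total common minutes: 30.

30 minutes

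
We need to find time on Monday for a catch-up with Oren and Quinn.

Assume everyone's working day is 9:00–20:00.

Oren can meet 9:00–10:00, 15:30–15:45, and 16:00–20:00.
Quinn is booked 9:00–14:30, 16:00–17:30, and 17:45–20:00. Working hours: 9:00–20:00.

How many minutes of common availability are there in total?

30 minutes

Quinn free within 09:00–20:00: 14:30–16:00, 17:30–17:45.
Oren ∩ Quinn: 15:30–15:45, 17:30–17:45.
Total common minutes: 15 + 15 = 30.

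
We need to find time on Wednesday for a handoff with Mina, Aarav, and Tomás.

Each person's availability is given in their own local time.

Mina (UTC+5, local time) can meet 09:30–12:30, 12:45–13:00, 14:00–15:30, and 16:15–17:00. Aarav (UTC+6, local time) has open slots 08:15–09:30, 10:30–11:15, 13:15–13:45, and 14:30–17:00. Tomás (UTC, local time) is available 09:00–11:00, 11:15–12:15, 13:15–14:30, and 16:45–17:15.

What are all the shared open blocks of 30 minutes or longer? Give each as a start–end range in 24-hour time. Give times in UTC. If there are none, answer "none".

09:00–10:30

Mina → UTC: 04:30–07:30, 07:45–08:00, 09:00–10:30, 11:15–12:00.
Aarav → UTC: 02:15–03:30, 04:30–05:15, 07:15–07:45, 08:30–11:00.
Tomás → UTC: 09:00–11:00, 11:15–12:15, 13:15–14:30, 16:45–17:15.
Mina ∩ Aarav: 04:30–05:15, 07:15–07:30, 09:00–10:30.
Mina ∩ Aarav ∩ Tomás: 09:00–10:30.
Windows ≥ 30 min: 09:00–10:30.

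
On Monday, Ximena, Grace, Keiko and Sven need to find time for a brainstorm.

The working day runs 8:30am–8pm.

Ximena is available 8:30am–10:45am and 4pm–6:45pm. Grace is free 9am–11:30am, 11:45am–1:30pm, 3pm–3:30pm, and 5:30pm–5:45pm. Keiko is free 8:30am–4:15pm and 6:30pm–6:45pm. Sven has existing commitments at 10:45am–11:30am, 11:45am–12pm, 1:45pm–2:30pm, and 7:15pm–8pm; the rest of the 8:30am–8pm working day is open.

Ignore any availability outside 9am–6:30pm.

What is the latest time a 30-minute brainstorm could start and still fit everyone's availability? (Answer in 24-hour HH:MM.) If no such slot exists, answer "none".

Sven free within 08:30–20:00: 08:30–10:45, 11:30–11:45, 12:00–13:45, 14:30–19:15.
Ximena ∩ Grace: 09:00–10:45, 17:30–17:45.
Ximena ∩ Grace ∩ Keiko: 09:00–10:45.
Ximena ∩ Grace ∩ Keiko ∩ Sven: 09:00–10:45.
Restricted to 09:00–18:30: 09:00–10:45.
Windows ≥ 30 min: 09:00–10:45.
Latest start in the last window 09:00–10:45 is 10:45 − 30 min = 10:15.

10:15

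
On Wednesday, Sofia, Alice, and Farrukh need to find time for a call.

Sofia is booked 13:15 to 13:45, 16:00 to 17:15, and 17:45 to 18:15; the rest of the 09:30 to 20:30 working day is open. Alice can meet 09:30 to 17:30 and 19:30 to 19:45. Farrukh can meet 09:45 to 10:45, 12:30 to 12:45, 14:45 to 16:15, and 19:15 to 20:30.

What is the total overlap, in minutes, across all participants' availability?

Sofia free within 09:30–20:30: 09:30–13:15, 13:45–16:00, 17:15–17:45, 18:15–20:30.
Sofia ∩ Alice: 09:30–13:15, 13:45–16:00, 17:15–17:30, 19:30–19:45.
Sofia ∩ Alice ∩ Farrukh: 09:45–10:45, 12:30–12:45, 14:45–16:00, 19:30–19:45.
Total common minutes: 60 + 15 + 75 + 15 = 165.

165 minutes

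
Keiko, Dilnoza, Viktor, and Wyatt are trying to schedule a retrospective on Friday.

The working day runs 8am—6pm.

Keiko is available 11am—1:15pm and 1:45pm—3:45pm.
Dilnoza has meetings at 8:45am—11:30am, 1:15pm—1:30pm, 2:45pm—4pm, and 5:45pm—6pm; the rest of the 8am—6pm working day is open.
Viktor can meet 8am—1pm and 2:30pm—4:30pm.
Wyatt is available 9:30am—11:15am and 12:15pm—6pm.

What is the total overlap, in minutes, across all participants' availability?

60 minutes

Dilnoza free within 08:00–18:00: 08:00–08:45, 11:30–13:15, 13:30–14:45, 16:00–17:45.
Keiko ∩ Dilnoza: 11:30–13:15, 13:45–14:45.
Keiko ∩ Dilnoza ∩ Viktor: 11:30–13:00, 14:30–14:45.
Keiko ∩ Dilnoza ∩ Viktor ∩ Wyatt: 12:15–13:00, 14:30–14:45.
Total common minutes: 45 + 15 = 60.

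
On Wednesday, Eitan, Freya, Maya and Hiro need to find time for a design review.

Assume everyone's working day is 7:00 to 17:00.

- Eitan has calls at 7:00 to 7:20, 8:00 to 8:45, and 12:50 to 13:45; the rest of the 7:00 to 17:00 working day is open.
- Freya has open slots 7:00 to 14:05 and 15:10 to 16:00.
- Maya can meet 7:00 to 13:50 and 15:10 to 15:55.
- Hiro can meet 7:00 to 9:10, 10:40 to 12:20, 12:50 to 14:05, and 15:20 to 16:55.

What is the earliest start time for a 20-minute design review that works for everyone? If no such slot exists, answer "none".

Eitan free within 07:00–17:00: 07:20–08:00, 08:45–12:50, 13:45–17:00.
Eitan ∩ Freya: 07:20–08:00, 08:45–12:50, 13:45–14:05, 15:10–16:00.
Eitan ∩ Freya ∩ Maya: 07:20–08:00, 08:45–12:50, 13:45–13:50, 15:10–15:55.
Eitan ∩ Freya ∩ Maya ∩ Hiro: 07:20–08:00, 08:45–09:10, 10:40–12:20, 13:45–13:50, 15:20–15:55.
Windows ≥ 20 min: 07:20–08:00, 08:45–09:10, 10:40–12:20, 15:20–15:55.
Earliest such window starts at 07:20.

07:20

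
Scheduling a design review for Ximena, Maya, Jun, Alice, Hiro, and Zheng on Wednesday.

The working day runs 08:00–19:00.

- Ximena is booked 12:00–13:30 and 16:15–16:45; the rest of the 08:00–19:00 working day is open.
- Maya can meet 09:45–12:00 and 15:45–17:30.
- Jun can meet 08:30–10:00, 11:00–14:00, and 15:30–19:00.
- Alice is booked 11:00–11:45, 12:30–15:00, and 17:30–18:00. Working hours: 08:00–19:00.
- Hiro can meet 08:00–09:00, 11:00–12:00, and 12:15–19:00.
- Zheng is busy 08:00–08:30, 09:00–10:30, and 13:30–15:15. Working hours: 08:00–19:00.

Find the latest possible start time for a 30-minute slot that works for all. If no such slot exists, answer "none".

17:00

Ximena free within 08:00–19:00: 08:00–12:00, 13:30–16:15, 16:45–19:00.
Alice free within 08:00–19:00: 08:00–11:00, 11:45–12:30, 15:00–17:30, 18:00–19:00.
Zheng free within 08:00–19:00: 08:30–09:00, 10:30–13:30, 15:15–19:00.
Ximena ∩ Maya: 09:45–12:00, 15:45–16:15, 16:45–17:30.
Ximena ∩ Maya ∩ Jun: 09:45–10:00, 11:00–12:00, 15:45–16:15, 16:45–17:30.
Ximena ∩ Maya ∩ Jun ∩ Alice: 09:45–10:00, 11:45–12:00, 15:45–16:15, 16:45–17:30.
Ximena ∩ Maya ∩ Jun ∩ Alice ∩ Hiro: 11:45–12:00, 15:45–16:15, 16:45–17:30.
Ximena ∩ Maya ∩ Jun ∩ Alice ∩ Hiro ∩ Zheng: 11:45–12:00, 15:45–16:15, 16:45–17:30.
Windows ≥ 30 min: 15:45–16:15, 16:45–17:30.
Latest start in the last window 16:45–17:30 is 17:30 − 30 min = 17:00.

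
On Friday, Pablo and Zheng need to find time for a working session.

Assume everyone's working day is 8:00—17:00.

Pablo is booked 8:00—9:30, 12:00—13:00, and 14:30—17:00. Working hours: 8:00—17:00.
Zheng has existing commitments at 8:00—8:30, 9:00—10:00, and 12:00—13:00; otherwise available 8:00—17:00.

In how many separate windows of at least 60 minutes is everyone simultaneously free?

2

Pablo free within 08:00–17:00: 09:30–12:00, 13:00–14:30.
Zheng free within 08:00–17:00: 08:30–09:00, 10:00–12:00, 13:00–17:00.
Pablo ∩ Zheng: 10:00–12:00, 13:00–14:30.
Windows ≥ 60 min: 10:00–12:00, 13:00–14:30.
That's 2 windows.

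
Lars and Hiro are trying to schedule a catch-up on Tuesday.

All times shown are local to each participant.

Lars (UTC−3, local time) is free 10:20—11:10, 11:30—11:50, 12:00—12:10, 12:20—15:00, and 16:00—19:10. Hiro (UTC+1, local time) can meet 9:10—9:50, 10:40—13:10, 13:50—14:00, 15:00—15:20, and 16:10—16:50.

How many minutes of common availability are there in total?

40 minutes

Lars → UTC: 13:20–14:10, 14:30–14:50, 15:00–15:10, 15:20–18:00, 19:00–22:10.
Hiro → UTC: 08:10–08:50, 09:40–12:10, 12:50–13:00, 14:00–14:20, 15:10–15:50.
Lars ∩ Hiro: 14:00–14:10, 15:20–15:50.
Total common minutes: 10 + 30 = 40.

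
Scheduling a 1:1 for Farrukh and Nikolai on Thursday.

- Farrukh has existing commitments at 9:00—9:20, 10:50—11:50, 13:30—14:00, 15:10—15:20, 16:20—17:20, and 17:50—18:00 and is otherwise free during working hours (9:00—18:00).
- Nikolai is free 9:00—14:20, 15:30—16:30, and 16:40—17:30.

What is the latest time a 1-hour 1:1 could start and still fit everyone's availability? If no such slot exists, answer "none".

12:30

Farrukh free within 09:00–18:00: 09:20–10:50, 11:50–13:30, 14:00–15:10, 15:20–16:20, 17:20–17:50.
Farrukh ∩ Nikolai: 09:20–10:50, 11:50–13:30, 14:00–14:20, 15:30–16:20, 17:20–17:30.
Windows ≥ 60 min: 09:20–10:50, 11:50–13:30.
Latest start in the last window 11:50–13:30 is 13:30 − 60 min = 12:30.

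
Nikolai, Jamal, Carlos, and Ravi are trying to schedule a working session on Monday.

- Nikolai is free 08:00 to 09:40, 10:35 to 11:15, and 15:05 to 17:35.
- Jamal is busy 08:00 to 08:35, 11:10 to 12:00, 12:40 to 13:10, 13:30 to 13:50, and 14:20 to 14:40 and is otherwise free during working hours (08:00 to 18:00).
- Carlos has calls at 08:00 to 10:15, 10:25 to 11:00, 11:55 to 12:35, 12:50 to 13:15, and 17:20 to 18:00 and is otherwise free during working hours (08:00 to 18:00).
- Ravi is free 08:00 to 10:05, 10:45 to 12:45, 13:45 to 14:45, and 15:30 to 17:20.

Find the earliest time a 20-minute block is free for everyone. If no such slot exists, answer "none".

15:30

Jamal free within 08:00–18:00: 08:35–11:10, 12:00–12:40, 13:10–13:30, 13:50–14:20, 14:40–18:00.
Carlos free within 08:00–18:00: 10:15–10:25, 11:00–11:55, 12:35–12:50, 13:15–17:20.
Nikolai ∩ Jamal: 08:35–09:40, 10:35–11:10, 15:05–17:35.
Nikolai ∩ Jamal ∩ Carlos: 11:00–11:10, 15:05–17:20.
Nikolai ∩ Jamal ∩ Carlos ∩ Ravi: 11:00–11:10, 15:30–17:20.
Windows ≥ 20 min: 15:30–17:20.
Earliest such window starts at 15:30.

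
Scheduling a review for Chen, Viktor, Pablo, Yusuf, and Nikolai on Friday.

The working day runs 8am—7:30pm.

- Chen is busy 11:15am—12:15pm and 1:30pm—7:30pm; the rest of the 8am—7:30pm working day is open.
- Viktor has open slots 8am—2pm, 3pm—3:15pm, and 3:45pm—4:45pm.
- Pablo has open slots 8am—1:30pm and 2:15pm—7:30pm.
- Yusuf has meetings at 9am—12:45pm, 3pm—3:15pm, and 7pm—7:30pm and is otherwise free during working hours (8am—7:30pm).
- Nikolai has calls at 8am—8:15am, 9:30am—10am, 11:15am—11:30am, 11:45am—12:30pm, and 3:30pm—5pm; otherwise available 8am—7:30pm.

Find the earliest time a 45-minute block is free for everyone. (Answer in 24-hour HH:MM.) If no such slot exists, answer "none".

Chen free within 08:00–19:30: 08:00–11:15, 12:15–13:30.
Yusuf free within 08:00–19:30: 08:00–09:00, 12:45–15:00, 15:15–19:00.
Nikolai free within 08:00–19:30: 08:15–09:30, 10:00–11:15, 11:30–11:45, 12:30–15:30, 17:00–19:30.
Chen ∩ Viktor: 08:00–11:15, 12:15–13:30.
Chen ∩ Viktor ∩ Pablo: 08:00–11:15, 12:15–13:30.
Chen ∩ Viktor ∩ Pablo ∩ Yusuf: 08:00–09:00, 12:45–13:30.
Chen ∩ Viktor ∩ Pablo ∩ Yusuf ∩ Nikolai: 08:15–09:00, 12:45–13:30.
Windows ≥ 45 min: 08:15–09:00, 12:45–13:30.
Earliest such window starts at 08:15.

08:15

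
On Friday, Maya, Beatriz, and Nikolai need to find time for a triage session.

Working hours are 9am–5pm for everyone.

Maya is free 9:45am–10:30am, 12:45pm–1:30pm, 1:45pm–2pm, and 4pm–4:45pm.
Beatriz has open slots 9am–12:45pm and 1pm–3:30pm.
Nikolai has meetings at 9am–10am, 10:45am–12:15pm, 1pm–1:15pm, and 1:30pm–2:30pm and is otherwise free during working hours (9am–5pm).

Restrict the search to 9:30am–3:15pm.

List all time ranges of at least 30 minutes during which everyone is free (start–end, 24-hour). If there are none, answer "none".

10:00–10:30

Nikolai free within 09:00–17:00: 10:00–10:45, 12:15–13:00, 13:15–13:30, 14:30–17:00.
Maya ∩ Beatriz: 09:45–10:30, 13:00–13:30, 13:45–14:00.
Maya ∩ Beatriz ∩ Nikolai: 10:00–10:30, 13:15–13:30.
Restricted to 09:30–15:15: 10:00–10:30, 13:15–13:30.
Windows ≥ 30 min: 10:00–10:30.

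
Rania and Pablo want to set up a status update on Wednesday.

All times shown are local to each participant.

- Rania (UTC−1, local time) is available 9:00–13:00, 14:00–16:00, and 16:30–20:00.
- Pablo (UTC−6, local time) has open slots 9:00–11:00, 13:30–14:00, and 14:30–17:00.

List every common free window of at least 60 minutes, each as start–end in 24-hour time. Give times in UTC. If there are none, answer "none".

Rania → UTC: 10:00–14:00, 15:00–17:00, 17:30–21:00.
Pablo → UTC: 15:00–17:00, 19:30–20:00, 20:30–23:00.
Rania ∩ Pablo: 15:00–17:00, 19:30–20:00, 20:30–21:00.
Windows ≥ 60 min: 15:00–17:00.

15:00–17:00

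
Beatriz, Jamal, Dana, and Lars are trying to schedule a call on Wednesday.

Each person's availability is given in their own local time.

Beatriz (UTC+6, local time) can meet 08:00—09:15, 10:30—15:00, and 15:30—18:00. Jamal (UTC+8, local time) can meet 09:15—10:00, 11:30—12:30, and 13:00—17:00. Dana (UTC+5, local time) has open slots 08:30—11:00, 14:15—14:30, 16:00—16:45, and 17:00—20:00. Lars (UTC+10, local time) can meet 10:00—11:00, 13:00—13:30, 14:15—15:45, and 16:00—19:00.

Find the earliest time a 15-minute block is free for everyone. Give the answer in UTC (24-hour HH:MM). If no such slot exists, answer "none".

Beatriz → UTC: 02:00–03:15, 04:30–09:00, 09:30–12:00.
Jamal → UTC: 01:15–02:00, 03:30–04:30, 05:00–09:00.
Dana → UTC: 03:30–06:00, 09:15–09:30, 11:00–11:45, 12:00–15:00.
Lars → UTC: 00:00–01:00, 03:00–03:30, 04:15–05:45, 06:00–09:00.
Beatriz ∩ Jamal: 05:00–09:00.
Beatriz ∩ Jamal ∩ Dana: 05:00–06:00.
Beatriz ∩ Jamal ∩ Dana ∩ Lars: 05:00–05:45.
Windows ≥ 15 min: 05:00–05:45.
Earliest such window starts at 05:00.

05:00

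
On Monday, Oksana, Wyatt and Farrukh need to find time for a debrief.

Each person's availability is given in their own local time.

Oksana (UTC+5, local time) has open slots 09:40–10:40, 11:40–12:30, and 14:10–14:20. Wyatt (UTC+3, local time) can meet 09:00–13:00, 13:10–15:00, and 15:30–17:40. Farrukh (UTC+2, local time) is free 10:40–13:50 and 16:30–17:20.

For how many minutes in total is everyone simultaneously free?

10 minutes

Oksana → UTC: 04:40–05:40, 06:40–07:30, 09:10–09:20.
Wyatt → UTC: 06:00–10:00, 10:10–12:00, 12:30–14:40.
Farrukh → UTC: 08:40–11:50, 14:30–15:20.
Oksana ∩ Wyatt: 06:40–07:30, 09:10–09:20.
Oksana ∩ Wyatt ∩ Farrukh: 09:10–09:20.
Total common minutes: 10.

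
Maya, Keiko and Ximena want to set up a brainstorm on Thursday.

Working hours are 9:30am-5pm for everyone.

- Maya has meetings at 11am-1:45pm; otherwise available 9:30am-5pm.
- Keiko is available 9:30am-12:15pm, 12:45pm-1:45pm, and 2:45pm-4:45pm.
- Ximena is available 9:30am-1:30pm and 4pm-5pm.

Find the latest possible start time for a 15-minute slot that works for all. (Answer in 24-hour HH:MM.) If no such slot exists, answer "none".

16:30

Maya free within 09:30–17:00: 09:30–11:00, 13:45–17:00.
Maya ∩ Keiko: 09:30–11:00, 14:45–16:45.
Maya ∩ Keiko ∩ Ximena: 09:30–11:00, 16:00–16:45.
Windows ≥ 15 min: 09:30–11:00, 16:00–16:45.
Latest start in the last window 16:00–16:45 is 16:45 − 15 min = 16:30.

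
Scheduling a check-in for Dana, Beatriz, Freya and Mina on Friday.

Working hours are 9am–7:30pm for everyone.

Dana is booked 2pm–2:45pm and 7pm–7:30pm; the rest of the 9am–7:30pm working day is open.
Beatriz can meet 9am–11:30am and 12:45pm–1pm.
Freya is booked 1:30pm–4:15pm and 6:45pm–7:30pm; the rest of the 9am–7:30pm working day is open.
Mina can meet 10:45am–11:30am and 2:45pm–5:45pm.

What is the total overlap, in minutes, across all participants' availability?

45 minutes

Dana free within 09:00–19:30: 09:00–14:00, 14:45–19:00.
Freya free within 09:00–19:30: 09:00–13:30, 16:15–18:45.
Dana ∩ Beatriz: 09:00–11:30, 12:45–13:00.
Dana ∩ Beatriz ∩ Freya: 09:00–11:30, 12:45–13:00.
Dana ∩ Beatriz ∩ Freya ∩ Mina: 10:45–11:30.
Total common minutes: 45.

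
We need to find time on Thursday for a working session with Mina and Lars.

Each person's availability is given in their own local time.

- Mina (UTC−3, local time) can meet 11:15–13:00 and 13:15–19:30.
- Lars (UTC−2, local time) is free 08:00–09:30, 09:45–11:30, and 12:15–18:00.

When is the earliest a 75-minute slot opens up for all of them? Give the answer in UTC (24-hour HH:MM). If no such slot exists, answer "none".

Mina → UTC: 14:15–16:00, 16:15–22:30.
Lars → UTC: 10:00–11:30, 11:45–13:30, 14:15–20:00.
Mina ∩ Lars: 14:15–16:00, 16:15–20:00.
Windows ≥ 75 min: 14:15–16:00, 16:15–20:00.
Earliest such window starts at 14:15.

14:15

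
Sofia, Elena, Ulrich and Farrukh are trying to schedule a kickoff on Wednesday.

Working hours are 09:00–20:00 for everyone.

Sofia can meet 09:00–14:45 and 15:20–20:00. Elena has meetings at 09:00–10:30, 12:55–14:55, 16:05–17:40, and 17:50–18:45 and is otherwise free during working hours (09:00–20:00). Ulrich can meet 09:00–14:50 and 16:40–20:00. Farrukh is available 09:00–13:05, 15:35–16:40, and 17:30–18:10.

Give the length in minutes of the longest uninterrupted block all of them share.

Elena free within 09:00–20:00: 10:30–12:55, 14:55–16:05, 17:40–17:50, 18:45–20:00.
Sofia ∩ Elena: 10:30–12:55, 15:20–16:05, 17:40–17:50, 18:45–20:00.
Sofia ∩ Elena ∩ Ulrich: 10:30–12:55, 17:40–17:50, 18:45–20:00.
Sofia ∩ Elena ∩ Ulrich ∩ Farrukh: 10:30–12:55, 17:40–17:50.
Common window lengths: 145, 10 min; longest is 145.

145 minutes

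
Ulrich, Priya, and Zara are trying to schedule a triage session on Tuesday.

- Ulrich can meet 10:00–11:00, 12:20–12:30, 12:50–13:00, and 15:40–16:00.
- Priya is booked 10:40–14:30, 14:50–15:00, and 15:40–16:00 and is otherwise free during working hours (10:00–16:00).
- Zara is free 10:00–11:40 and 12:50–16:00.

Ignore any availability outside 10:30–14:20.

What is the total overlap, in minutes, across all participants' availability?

10 minutes

Priya free within 10:00–16:00: 10:00–10:40, 14:30–14:50, 15:00–15:40.
Ulrich ∩ Priya: 10:00–10:40.
Ulrich ∩ Priya ∩ Zara: 10:00–10:40.
Restricted to 10:30–14:20: 10:30–10:40.
Total common minutes: 10.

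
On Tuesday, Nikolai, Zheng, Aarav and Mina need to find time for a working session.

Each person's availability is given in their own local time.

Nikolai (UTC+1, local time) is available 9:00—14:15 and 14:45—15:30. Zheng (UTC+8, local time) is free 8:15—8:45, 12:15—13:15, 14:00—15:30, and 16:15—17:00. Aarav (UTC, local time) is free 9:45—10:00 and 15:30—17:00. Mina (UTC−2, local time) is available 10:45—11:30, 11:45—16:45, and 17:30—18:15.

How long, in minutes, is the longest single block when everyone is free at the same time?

Nikolai → UTC: 08:00–13:15, 13:45–14:30.
Zheng → UTC: 00:15–00:45, 04:15–05:15, 06:00–07:30, 08:15–09:00.
Aarav → UTC: 09:45–10:00, 15:30–17:00.
Mina → UTC: 12:45–13:30, 13:45–18:45, 19:30–20:15.
Nikolai ∩ Zheng: 08:15–09:00.
Nikolai ∩ Zheng ∩ Aarav: (none).
Nikolai ∩ Zheng ∩ Aarav ∩ Mina: (none).
No common window.

0 minutes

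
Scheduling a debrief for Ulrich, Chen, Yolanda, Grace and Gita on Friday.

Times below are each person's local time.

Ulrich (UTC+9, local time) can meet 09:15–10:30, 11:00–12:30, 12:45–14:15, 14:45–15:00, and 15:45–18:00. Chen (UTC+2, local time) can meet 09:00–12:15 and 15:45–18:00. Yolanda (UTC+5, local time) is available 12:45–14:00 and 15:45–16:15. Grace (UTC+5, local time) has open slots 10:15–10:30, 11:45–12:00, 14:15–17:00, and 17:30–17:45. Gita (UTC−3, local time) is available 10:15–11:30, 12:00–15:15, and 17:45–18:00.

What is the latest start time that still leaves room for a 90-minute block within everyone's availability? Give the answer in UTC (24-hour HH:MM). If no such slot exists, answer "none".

none

Ulrich → UTC: 00:15–01:30, 02:00–03:30, 03:45–05:15, 05:45–06:00, 06:45–09:00.
Chen → UTC: 07:00–10:15, 13:45–16:00.
Yolanda → UTC: 07:45–09:00, 10:45–11:15.
Grace → UTC: 05:15–05:30, 06:45–07:00, 09:15–12:00, 12:30–12:45.
Gita → UTC: 13:15–14:30, 15:00–18:15, 20:45–21:00.
Ulrich ∩ Chen: 07:00–09:00.
Ulrich ∩ Chen ∩ Yolanda: 07:45–09:00.
Ulrich ∩ Chen ∩ Yolanda ∩ Grace: (none).
Ulrich ∩ Chen ∩ Yolanda ∩ Grace ∩ Gita: (none).
Windows ≥ 90 min: (none).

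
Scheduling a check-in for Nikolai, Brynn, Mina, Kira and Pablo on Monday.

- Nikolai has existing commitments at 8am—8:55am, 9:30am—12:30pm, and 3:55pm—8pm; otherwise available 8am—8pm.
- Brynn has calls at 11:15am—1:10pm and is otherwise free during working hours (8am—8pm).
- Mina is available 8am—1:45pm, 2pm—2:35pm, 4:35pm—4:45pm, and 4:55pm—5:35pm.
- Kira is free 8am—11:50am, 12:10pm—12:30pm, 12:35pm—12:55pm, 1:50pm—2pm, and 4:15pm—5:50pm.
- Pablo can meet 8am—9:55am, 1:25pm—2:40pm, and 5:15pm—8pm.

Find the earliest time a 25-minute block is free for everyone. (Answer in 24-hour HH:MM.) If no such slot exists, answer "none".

Nikolai free within 08:00–20:00: 08:55–09:30, 12:30–15:55.
Brynn free within 08:00–20:00: 08:00–11:15, 13:10–20:00.
Nikolai ∩ Brynn: 08:55–09:30, 13:10–15:55.
Nikolai ∩ Brynn ∩ Mina: 08:55–09:30, 13:10–13:45, 14:00–14:35.
Nikolai ∩ Brynn ∩ Mina ∩ Kira: 08:55–09:30.
Nikolai ∩ Brynn ∩ Mina ∩ Kira ∩ Pablo: 08:55–09:30.
Windows ≥ 25 min: 08:55–09:30.
Earliest such window starts at 08:55.

08:55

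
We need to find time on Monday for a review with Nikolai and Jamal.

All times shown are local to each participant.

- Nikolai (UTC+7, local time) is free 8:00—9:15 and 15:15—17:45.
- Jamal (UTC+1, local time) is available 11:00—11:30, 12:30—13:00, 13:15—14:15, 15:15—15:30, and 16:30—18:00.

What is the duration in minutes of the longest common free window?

30 minutes

Nikolai → UTC: 01:00–02:15, 08:15–10:45.
Jamal → UTC: 10:00–10:30, 11:30–12:00, 12:15–13:15, 14:15–14:30, 15:30–17:00.
Nikolai ∩ Jamal: 10:00–10:30.
Single common window of 30 minutes.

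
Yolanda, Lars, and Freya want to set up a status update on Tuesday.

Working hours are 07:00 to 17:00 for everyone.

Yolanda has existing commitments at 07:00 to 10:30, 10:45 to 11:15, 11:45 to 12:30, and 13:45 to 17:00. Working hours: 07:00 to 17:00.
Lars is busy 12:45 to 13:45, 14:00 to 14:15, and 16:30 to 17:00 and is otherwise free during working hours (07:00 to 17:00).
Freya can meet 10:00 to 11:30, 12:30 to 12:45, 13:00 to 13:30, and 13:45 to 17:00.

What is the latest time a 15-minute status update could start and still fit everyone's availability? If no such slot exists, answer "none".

Yolanda free within 07:00–17:00: 10:30–10:45, 11:15–11:45, 12:30–13:45.
Lars free within 07:00–17:00: 07:00–12:45, 13:45–14:00, 14:15–16:30.
Yolanda ∩ Lars: 10:30–10:45, 11:15–11:45, 12:30–12:45.
Yolanda ∩ Lars ∩ Freya: 10:30–10:45, 11:15–11:30, 12:30–12:45.
Windows ≥ 15 min: 10:30–10:45, 11:15–11:30, 12:30–12:45.
Latest start in the last window 12:30–12:45 is 12:45 − 15 min = 12:30.

12:30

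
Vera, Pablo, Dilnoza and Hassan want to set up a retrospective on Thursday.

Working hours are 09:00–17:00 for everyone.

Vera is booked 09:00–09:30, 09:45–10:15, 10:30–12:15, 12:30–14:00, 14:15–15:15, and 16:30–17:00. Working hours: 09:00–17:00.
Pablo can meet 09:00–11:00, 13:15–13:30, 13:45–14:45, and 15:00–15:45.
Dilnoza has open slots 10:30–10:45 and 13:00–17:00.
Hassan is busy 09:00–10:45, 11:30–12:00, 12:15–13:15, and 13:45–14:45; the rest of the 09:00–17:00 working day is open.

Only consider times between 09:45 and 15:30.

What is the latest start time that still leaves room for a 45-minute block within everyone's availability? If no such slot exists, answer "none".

none

Vera free within 09:00–17:00: 09:30–09:45, 10:15–10:30, 12:15–12:30, 14:00–14:15, 15:15–16:30.
Hassan free within 09:00–17:00: 10:45–11:30, 12:00–12:15, 13:15–13:45, 14:45–17:00.
Vera ∩ Pablo: 09:30–09:45, 10:15–10:30, 14:00–14:15, 15:15–15:45.
Vera ∩ Pablo ∩ Dilnoza: 14:00–14:15, 15:15–15:45.
Vera ∩ Pablo ∩ Dilnoza ∩ Hassan: 15:15–15:45.
Restricted to 09:45–15:30: 15:15–15:30.
Windows ≥ 45 min: (none).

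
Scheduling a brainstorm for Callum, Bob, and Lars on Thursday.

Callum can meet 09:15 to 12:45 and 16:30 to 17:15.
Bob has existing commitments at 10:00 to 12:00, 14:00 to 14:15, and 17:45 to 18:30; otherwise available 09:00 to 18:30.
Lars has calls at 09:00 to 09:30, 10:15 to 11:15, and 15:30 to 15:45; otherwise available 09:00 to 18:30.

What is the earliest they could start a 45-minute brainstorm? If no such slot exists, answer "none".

12:00

Bob free within 09:00–18:30: 09:00–10:00, 12:00–14:00, 14:15–17:45.
Lars free within 09:00–18:30: 09:30–10:15, 11:15–15:30, 15:45–18:30.
Callum ∩ Bob: 09:15–10:00, 12:00–12:45, 16:30–17:15.
Callum ∩ Bob ∩ Lars: 09:30–10:00, 12:00–12:45, 16:30–17:15.
Windows ≥ 45 min: 12:00–12:45, 16:30–17:15.
Earliest such window starts at 12:00.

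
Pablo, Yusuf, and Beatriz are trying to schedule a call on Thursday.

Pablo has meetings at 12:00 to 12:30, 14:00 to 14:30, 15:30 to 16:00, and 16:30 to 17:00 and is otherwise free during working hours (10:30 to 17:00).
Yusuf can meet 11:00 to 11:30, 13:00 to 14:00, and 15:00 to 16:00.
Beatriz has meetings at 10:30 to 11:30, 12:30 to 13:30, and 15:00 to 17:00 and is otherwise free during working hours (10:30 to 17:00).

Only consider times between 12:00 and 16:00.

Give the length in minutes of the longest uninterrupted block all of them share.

30 minutes

Pablo free within 10:30–17:00: 10:30–12:00, 12:30–14:00, 14:30–15:30, 16:00–16:30.
Beatriz free within 10:30–17:00: 11:30–12:30, 13:30–15:00.
Pablo ∩ Yusuf: 11:00–11:30, 13:00–14:00, 15:00–15:30.
Pablo ∩ Yusuf ∩ Beatriz: 13:30–14:00.
Restricted to 12:00–16:00: 13:30–14:00.
Single common window of 30 minutes.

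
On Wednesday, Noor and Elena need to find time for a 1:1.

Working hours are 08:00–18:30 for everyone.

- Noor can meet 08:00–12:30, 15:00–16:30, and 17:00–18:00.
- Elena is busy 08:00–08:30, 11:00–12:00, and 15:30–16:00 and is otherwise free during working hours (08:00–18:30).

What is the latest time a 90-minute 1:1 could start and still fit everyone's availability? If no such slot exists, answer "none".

09:30

Elena free within 08:00–18:30: 08:30–11:00, 12:00–15:30, 16:00–18:30.
Noor ∩ Elena: 08:30–11:00, 12:00–12:30, 15:00–15:30, 16:00–16:30, 17:00–18:00.
Windows ≥ 90 min: 08:30–11:00.
Latest start in the last window 08:30–11:00 is 11:00 − 90 min = 09:30.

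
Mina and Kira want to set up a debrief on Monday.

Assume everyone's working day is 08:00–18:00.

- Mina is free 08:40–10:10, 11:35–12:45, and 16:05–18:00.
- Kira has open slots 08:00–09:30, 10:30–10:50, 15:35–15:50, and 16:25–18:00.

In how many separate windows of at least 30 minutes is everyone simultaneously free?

2

Mina ∩ Kira: 08:40–09:30, 16:25–18:00.
Windows ≥ 30 min: 08:40–09:30, 16:25–18:00.
That's 2 windows.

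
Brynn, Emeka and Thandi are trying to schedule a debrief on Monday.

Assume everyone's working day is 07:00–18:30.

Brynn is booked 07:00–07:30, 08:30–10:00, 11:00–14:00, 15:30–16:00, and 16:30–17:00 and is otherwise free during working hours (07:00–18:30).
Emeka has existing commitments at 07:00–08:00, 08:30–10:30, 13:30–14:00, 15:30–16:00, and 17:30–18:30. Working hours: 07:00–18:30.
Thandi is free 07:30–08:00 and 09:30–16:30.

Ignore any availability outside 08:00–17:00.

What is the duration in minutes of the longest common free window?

90 minutes

Brynn free within 07:00–18:30: 07:30–08:30, 10:00–11:00, 14:00–15:30, 16:00–16:30, 17:00–18:30.
Emeka free within 07:00–18:30: 08:00–08:30, 10:30–13:30, 14:00–15:30, 16:00–17:30.
Brynn ∩ Emeka: 08:00–08:30, 10:30–11:00, 14:00–15:30, 16:00–16:30, 17:00–17:30.
Brynn ∩ Emeka ∩ Thandi: 10:30–11:00, 14:00–15:30, 16:00–16:30.
Restricted to 08:00–17:00: 10:30–11:00, 14:00–15:30, 16:00–16:30.
Common window lengths: 30, 90, 30 min; longest is 90.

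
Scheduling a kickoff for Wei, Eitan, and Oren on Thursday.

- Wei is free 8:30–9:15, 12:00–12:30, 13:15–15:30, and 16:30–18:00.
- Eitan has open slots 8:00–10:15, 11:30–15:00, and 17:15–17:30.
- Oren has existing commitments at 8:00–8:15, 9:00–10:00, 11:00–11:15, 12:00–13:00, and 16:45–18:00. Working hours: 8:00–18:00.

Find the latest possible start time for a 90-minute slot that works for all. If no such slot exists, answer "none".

13:30

Oren free within 08:00–18:00: 08:15–09:00, 10:00–11:00, 11:15–12:00, 13:00–16:45.
Wei ∩ Eitan: 08:30–09:15, 12:00–12:30, 13:15–15:00, 17:15–17:30.
Wei ∩ Eitan ∩ Oren: 08:30–09:00, 13:15–15:00.
Windows ≥ 90 min: 13:15–15:00.
Latest start in the last window 13:15–15:00 is 15:00 − 90 min = 13:30.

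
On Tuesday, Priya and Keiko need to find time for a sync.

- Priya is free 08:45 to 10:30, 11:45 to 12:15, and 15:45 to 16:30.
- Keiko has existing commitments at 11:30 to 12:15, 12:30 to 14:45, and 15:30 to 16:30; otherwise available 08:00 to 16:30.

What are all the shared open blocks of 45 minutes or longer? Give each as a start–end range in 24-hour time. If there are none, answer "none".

Keiko free within 08:00–16:30: 08:00–11:30, 12:15–12:30, 14:45–15:30.
Priya ∩ Keiko: 08:45–10:30.
Windows ≥ 45 min: 08:45–10:30.

08:45–10:30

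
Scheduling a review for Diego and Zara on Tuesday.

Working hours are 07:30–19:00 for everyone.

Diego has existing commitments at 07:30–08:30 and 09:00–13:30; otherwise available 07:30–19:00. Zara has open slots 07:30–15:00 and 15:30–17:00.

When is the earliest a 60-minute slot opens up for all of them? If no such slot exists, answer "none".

Diego free within 07:30–19:00: 08:30–09:00, 13:30–19:00.
Diego ∩ Zara: 08:30–09:00, 13:30–15:00, 15:30–17:00.
Windows ≥ 60 min: 13:30–15:00, 15:30–17:00.
Earliest such window starts at 13:30.

13:30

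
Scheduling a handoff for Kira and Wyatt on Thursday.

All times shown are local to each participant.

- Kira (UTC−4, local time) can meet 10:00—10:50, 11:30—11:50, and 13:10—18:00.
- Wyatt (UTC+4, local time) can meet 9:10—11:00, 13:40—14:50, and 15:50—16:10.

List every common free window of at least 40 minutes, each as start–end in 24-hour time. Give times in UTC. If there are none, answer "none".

none

Kira → UTC: 14:00–14:50, 15:30–15:50, 17:10–22:00.
Wyatt → UTC: 05:10–07:00, 09:40–10:50, 11:50–12:10.
Kira ∩ Wyatt: (none).
Windows ≥ 40 min: (none).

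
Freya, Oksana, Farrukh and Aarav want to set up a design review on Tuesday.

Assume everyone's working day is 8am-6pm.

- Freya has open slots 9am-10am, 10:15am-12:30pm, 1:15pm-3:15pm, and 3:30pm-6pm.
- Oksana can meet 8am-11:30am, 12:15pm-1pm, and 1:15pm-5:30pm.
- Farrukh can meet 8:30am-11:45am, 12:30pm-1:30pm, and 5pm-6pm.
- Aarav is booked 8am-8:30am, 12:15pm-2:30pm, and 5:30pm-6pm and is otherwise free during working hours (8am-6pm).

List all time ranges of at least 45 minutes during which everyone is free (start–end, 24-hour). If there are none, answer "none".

09:00–10:00, 10:15–11:30

Aarav free within 08:00–18:00: 08:30–12:15, 14:30–17:30.
Freya ∩ Oksana: 09:00–10:00, 10:15–11:30, 12:15–12:30, 13:15–15:15, 15:30–17:30.
Freya ∩ Oksana ∩ Farrukh: 09:00–10:00, 10:15–11:30, 13:15–13:30, 17:00–17:30.
Freya ∩ Oksana ∩ Farrukh ∩ Aarav: 09:00–10:00, 10:15–11:30, 17:00–17:30.
Windows ≥ 45 min: 09:00–10:00, 10:15–11:30.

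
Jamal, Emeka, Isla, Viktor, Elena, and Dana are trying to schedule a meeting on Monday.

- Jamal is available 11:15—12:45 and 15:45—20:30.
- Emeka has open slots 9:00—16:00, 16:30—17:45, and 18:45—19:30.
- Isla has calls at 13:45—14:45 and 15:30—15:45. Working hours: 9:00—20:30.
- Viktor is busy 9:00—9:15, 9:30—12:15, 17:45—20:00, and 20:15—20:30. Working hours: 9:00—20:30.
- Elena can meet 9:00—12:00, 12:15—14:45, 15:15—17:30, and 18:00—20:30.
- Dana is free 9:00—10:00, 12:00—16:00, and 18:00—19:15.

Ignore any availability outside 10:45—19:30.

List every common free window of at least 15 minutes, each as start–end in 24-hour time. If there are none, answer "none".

12:15–12:45, 15:45–16:00

Isla free within 09:00–20:30: 09:00–13:45, 14:45–15:30, 15:45–20:30.
Viktor free within 09:00–20:30: 09:15–09:30, 12:15–17:45, 20:00–20:15.
Jamal ∩ Emeka: 11:15–12:45, 15:45–16:00, 16:30–17:45, 18:45–19:30.
Jamal ∩ Emeka ∩ Isla: 11:15–12:45, 15:45–16:00, 16:30–17:45, 18:45–19:30.
Jamal ∩ Emeka ∩ Isla ∩ Viktor: 12:15–12:45, 15:45–16:00, 16:30–17:45.
Jamal ∩ Emeka ∩ Isla ∩ Viktor ∩ Elena: 12:15–12:45, 15:45–16:00, 16:30–17:30.
Jamal ∩ Emeka ∩ Isla ∩ Viktor ∩ Elena ∩ Dana: 12:15–12:45, 15:45–16:00.
Restricted to 10:45–19:30: 12:15–12:45, 15:45–16:00.
Windows ≥ 15 min: 12:15–12:45, 15:45–16:00.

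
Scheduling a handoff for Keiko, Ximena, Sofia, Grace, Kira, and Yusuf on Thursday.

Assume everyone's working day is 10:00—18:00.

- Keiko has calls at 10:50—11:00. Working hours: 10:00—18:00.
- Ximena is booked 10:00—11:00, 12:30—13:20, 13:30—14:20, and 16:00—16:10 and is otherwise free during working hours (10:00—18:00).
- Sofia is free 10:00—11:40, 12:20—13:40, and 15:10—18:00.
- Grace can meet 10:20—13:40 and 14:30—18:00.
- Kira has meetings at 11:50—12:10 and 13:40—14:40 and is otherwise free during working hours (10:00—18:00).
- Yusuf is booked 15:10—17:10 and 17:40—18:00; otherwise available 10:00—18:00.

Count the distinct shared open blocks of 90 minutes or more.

Keiko free within 10:00–18:00: 10:00–10:50, 11:00–18:00.
Ximena free within 10:00–18:00: 11:00–12:30, 13:20–13:30, 14:20–16:00, 16:10–18:00.
Kira free within 10:00–18:00: 10:00–11:50, 12:10–13:40, 14:40–18:00.
Yusuf free within 10:00–18:00: 10:00–15:10, 17:10–17:40.
Keiko ∩ Ximena: 11:00–12:30, 13:20–13:30, 14:20–16:00, 16:10–18:00.
Keiko ∩ Ximena ∩ Sofia: 11:00–11:40, 12:20–12:30, 13:20–13:30, 15:10–16:00, 16:10–18:00.
Keiko ∩ Ximena ∩ Sofia ∩ Grace: 11:00–11:40, 12:20–12:30, 13:20–13:30, 15:10–16:00, 16:10–18:00.
Keiko ∩ Ximena ∩ Sofia ∩ Grace ∩ Kira: 11:00–11:40, 12:20–12:30, 13:20–13:30, 15:10–16:00, 16:10–18:00.
Keiko ∩ Ximena ∩ Sofia ∩ Grace ∩ Kira ∩ Yusuf: 11:00–11:40, 12:20–12:30, 13:20–13:30, 17:10–17:40.
Windows ≥ 90 min: (none).
That's 0 windows.

0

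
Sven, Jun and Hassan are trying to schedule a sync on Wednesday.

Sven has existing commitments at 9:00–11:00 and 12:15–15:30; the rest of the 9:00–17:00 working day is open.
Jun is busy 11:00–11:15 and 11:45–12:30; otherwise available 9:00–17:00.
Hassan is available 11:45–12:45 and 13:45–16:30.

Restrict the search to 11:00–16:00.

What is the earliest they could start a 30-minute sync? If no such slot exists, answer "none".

Sven free within 09:00–17:00: 11:00–12:15, 15:30–17:00.
Jun free within 09:00–17:00: 09:00–11:00, 11:15–11:45, 12:30–17:00.
Sven ∩ Jun: 11:15–11:45, 15:30–17:00.
Sven ∩ Jun ∩ Hassan: 15:30–16:30.
Restricted to 11:00–16:00: 15:30–16:00.
Windows ≥ 30 min: 15:30–16:00.
Earliest such window starts at 15:30.

15:30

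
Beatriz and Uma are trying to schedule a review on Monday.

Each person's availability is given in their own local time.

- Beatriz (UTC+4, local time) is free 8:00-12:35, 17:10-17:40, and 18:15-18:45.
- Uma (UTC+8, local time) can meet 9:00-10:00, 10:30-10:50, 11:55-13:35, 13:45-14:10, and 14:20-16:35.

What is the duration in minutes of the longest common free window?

Beatriz → UTC: 04:00–08:35, 13:10–13:40, 14:15–14:45.
Uma → UTC: 01:00–02:00, 02:30–02:50, 03:55–05:35, 05:45–06:10, 06:20–08:35.
Beatriz ∩ Uma: 04:00–05:35, 05:45–06:10, 06:20–08:35.
Common window lengths: 95, 25, 135 min; longest is 135.

135 minutes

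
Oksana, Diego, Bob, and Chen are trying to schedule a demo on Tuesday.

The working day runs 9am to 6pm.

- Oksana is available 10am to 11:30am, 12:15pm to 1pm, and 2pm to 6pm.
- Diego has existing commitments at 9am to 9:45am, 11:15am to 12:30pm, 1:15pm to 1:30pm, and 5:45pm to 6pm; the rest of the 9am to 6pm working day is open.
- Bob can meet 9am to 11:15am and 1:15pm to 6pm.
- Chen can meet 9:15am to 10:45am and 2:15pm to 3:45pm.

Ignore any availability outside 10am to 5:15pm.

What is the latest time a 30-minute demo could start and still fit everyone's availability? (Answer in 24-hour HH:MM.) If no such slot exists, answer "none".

Diego free within 09:00–18:00: 09:45–11:15, 12:30–13:15, 13:30–17:45.
Oksana ∩ Diego: 10:00–11:15, 12:30–13:00, 14:00–17:45.
Oksana ∩ Diego ∩ Bob: 10:00–11:15, 14:00–17:45.
Oksana ∩ Diego ∩ Bob ∩ Chen: 10:00–10:45, 14:15–15:45.
Restricted to 10:00–17:15: 10:00–10:45, 14:15–15:45.
Windows ≥ 30 min: 10:00–10:45, 14:15–15:45.
Latest start in the last window 14:15–15:45 is 15:45 − 30 min = 15:15.

15:15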